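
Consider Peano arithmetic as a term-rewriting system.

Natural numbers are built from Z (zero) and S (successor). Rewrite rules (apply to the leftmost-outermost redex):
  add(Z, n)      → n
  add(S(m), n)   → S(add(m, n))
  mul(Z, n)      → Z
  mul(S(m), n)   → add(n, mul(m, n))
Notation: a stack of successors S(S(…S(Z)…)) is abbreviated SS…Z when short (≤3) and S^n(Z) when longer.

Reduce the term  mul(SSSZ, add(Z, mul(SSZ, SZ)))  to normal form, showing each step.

Answer: normal form = S^6(Z)  (in 37 steps)

Derivation:
  start: mul(SSSZ, add(Z, mul(SSZ, SZ)))
  [1] add(add(Z, mul(SSZ, SZ)), mul(SSZ, add(Z, mul(SSZ, SZ))))
  [2] add(mul(SSZ, SZ), mul(SSZ, add(Z, mul(SSZ, SZ))))
  [3] add(add(SZ, mul(SZ, SZ)), mul(SSZ, add(Z, mul(SSZ, SZ))))
  [4] add(S(add(Z, mul(SZ, SZ))), mul(SSZ, add(Z, mul(SSZ, SZ))))
  [5] S(add(add(Z, mul(SZ, SZ)), mul(SSZ, add(Z, mul(SSZ, SZ)))))
  [6] S(add(mul(SZ, SZ), mul(SSZ, add(Z, mul(SSZ, SZ)))))
  [7] S(add(add(SZ, mul(Z, SZ)), mul(SSZ, add(Z, mul(SSZ, SZ)))))
  [8] S(add(S(add(Z, mul(Z, SZ))), mul(SSZ, add(Z, mul(SSZ, SZ)))))
  [9] S(S(add(add(Z, mul(Z, SZ)), mul(SSZ, add(Z, mul(SSZ, SZ))))))
  [10] S(S(add(mul(Z, SZ), mul(SSZ, add(Z, mul(SSZ, SZ))))))
  [11] S(S(add(Z, mul(SSZ, add(Z, mul(SSZ, SZ))))))
  [12] S(S(mul(SSZ, add(Z, mul(SSZ, SZ)))))
  [13] S(S(add(add(Z, mul(SSZ, SZ)), mul(SZ, add(Z, mul(SSZ, SZ))))))
  [14] S(S(add(mul(SSZ, SZ), mul(SZ, add(Z, mul(SSZ, SZ))))))
  [15] S(S(add(add(SZ, mul(SZ, SZ)), mul(SZ, add(Z, mul(SSZ, SZ))))))
  [16] S(S(add(S(add(Z, mul(SZ, SZ))), mul(SZ, add(Z, mul(SSZ, SZ))))))
  [17] S(S(S(add(add(Z, mul(SZ, SZ)), mul(SZ, add(Z, mul(SSZ, SZ)))))))
  [18] S(S(S(add(mul(SZ, SZ), mul(SZ, add(Z, mul(SSZ, SZ)))))))
  [19] S(S(S(add(add(SZ, mul(Z, SZ)), mul(SZ, add(Z, mul(SSZ, SZ)))))))
  [20] S(S(S(add(S(add(Z, mul(Z, SZ))), mul(SZ, add(Z, mul(SSZ, SZ)))))))
  [21] S(S(S(S(add(add(Z, mul(Z, SZ)), mul(SZ, add(Z, mul(SSZ, SZ))))))))
  [22] S(S(S(S(add(mul(Z, SZ), mul(SZ, add(Z, mul(SSZ, SZ))))))))
  [23] S(S(S(S(add(Z, mul(SZ, add(Z, mul(SSZ, SZ))))))))
  [24] S(S(S(S(mul(SZ, add(Z, mul(SSZ, SZ)))))))
  [25] S(S(S(S(add(add(Z, mul(SSZ, SZ)), mul(Z, add(Z, mul(SSZ, SZ))))))))
  [26] S(S(S(S(add(mul(SSZ, SZ), mul(Z, add(Z, mul(SSZ, SZ))))))))
  [27] S(S(S(S(add(add(SZ, mul(SZ, SZ)), mul(Z, add(Z, mul(SSZ, SZ))))))))
  [28] S(S(S(S(add(S(add(Z, mul(SZ, SZ))), mul(Z, add(Z, mul(SSZ, SZ))))))))
  [29] S(S(S(S(S(add(add(Z, mul(SZ, SZ)), mul(Z, add(Z, mul(SSZ, SZ)))))))))
  [30] S(S(S(S(S(add(mul(SZ, SZ), mul(Z, add(Z, mul(SSZ, SZ)))))))))
  [31] S(S(S(S(S(add(add(SZ, mul(Z, SZ)), mul(Z, add(Z, mul(SSZ, SZ)))))))))
  [32] S(S(S(S(S(add(S(add(Z, mul(Z, SZ))), mul(Z, add(Z, mul(SSZ, SZ)))))))))
  [33] S(S(S(S(S(S(add(add(Z, mul(Z, SZ)), mul(Z, add(Z, mul(SSZ, SZ))))))))))
  [34] S(S(S(S(S(S(add(mul(Z, SZ), mul(Z, add(Z, mul(SSZ, SZ))))))))))
  [35] S(S(S(S(S(S(add(Z, mul(Z, add(Z, mul(SSZ, SZ))))))))))
  [36] S(S(S(S(S(S(mul(Z, add(Z, mul(SSZ, SZ)))))))))
  [37] S^6(Z)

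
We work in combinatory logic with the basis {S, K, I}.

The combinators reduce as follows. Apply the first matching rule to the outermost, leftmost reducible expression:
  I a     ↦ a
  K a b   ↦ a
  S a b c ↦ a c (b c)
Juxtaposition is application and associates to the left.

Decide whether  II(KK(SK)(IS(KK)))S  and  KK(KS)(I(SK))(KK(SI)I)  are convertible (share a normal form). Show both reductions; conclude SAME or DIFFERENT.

Term A:
  start: II(KK(SK)(IS(KK)))S
  [1] I(KK(SK)(IS(KK)))S
  [2] KK(SK)(IS(KK))S
  [3] K(IS(KK))S
  [4] IS(KK)
  [5] S(KK)

Term B:
  start: KK(KS)(I(SK))(KK(SI)I)
  [1] K(I(SK))(KK(SI)I)
  [2] I(SK)
  [3] SK

Answer: DIFFERENT — A ⇓ S(KK), B ⇓ SK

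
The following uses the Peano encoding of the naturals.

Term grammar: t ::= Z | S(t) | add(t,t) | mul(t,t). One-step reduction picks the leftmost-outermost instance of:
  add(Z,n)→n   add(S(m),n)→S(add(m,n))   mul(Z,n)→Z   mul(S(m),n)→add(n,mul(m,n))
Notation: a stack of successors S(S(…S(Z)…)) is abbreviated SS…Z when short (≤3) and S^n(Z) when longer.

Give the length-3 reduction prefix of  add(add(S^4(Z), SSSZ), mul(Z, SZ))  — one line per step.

  start: add(add(S^4(Z), SSSZ), mul(Z, SZ))
  →1  add(S(add(SSSZ, SSSZ)), mul(Z, SZ))
  →2  S(add(add(SSSZ, SSSZ), mul(Z, SZ)))
  →3  S(add(S(add(SSZ, SSSZ)), mul(Z, SZ)))

Answer: after 3 steps: S(add(S(add(SSZ, SSSZ)), mul(Z, SZ)))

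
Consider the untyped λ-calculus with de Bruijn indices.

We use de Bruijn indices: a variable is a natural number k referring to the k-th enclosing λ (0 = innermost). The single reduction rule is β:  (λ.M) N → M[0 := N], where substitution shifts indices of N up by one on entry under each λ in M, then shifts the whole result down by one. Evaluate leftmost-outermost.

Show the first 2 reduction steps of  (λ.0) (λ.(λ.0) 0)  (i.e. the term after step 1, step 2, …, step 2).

Answer: after 2 steps: λ.0

Working:
  start: (λ.0) (λ.(λ.0) 0)
  [1] λ.(λ.0) 0
  [2] λ.0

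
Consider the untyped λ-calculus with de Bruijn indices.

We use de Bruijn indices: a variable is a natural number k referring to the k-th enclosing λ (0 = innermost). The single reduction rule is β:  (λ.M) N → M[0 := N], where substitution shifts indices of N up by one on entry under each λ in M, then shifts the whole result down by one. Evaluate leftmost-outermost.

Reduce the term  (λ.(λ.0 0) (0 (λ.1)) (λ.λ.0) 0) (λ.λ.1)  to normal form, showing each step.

Answer: normal form = λ.λ.λ.1  (in 6 steps)

Working:
  start: (λ.(λ.0 0) (0 (λ.1)) (λ.λ.0) 0) (λ.λ.1)
  [1] (λ.0 0) ((λ.λ.1) (λ.λ.λ.1)) (λ.λ.0) (λ.λ.1)
  [2] (λ.λ.1) (λ.λ.λ.1) ((λ.λ.1) (λ.λ.λ.1)) (λ.λ.0) (λ.λ.1)
  [3] (λ.λ.λ.λ.1) ((λ.λ.1) (λ.λ.λ.1)) (λ.λ.0) (λ.λ.1)
  [4] (λ.λ.λ.1) (λ.λ.0) (λ.λ.1)
  [5] (λ.λ.1) (λ.λ.1)
  [6] λ.λ.λ.1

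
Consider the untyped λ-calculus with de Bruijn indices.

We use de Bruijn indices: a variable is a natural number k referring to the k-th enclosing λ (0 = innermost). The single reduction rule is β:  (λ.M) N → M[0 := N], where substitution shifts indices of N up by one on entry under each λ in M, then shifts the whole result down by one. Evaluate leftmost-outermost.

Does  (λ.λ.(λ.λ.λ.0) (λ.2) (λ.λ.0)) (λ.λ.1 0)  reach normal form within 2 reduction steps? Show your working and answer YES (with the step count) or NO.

  start: (λ.λ.(λ.λ.λ.0) (λ.2) (λ.λ.0)) (λ.λ.1 0)
  [1] λ.(λ.λ.λ.0) (λ.λ.λ.1 0) (λ.λ.0)
  [2] λ.(λ.λ.0) (λ.λ.0)

Answer: NO — after 2 steps the term is λ.(λ.λ.0) (λ.λ.0), not yet normal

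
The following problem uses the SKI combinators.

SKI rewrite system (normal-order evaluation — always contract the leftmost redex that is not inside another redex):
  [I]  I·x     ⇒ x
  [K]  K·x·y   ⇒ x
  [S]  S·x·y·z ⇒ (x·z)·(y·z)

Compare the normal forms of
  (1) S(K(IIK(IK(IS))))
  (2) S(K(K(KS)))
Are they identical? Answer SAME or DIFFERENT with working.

Answer: SAME — A ⇓ S(K(K(KS))), B ⇓ S(K(K(KS)))

Derivation:
Term A:
  start: S(K(IIK(IK(IS))))
  [1] S(K(IK(IK(IS))))
  [2] S(K(K(IK(IS))))
  [3] S(K(K(K(IS))))
  [4] S(K(K(KS)))

Term B:
  start: S(K(K(KS)))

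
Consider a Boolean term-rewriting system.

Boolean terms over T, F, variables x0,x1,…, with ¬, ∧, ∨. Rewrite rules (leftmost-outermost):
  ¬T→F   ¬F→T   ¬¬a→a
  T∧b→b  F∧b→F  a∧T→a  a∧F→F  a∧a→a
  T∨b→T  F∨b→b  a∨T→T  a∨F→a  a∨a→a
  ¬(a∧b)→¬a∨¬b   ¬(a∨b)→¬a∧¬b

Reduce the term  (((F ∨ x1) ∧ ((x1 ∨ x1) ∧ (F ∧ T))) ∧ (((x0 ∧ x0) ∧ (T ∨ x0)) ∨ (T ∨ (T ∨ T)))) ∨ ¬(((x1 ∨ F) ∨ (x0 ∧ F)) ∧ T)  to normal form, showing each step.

  start: (((F ∨ x1) ∧ ((x1 ∨ x1) ∧ (F ∧ T))) ∧ (((x0 ∧ x0) ∧ (T ∨ x0)) ∨ (T ∨ (T ∨ T)))) ∨ ¬(((x1 ∨ F) ∨ (x0 ∧ F)) ∧ T)
  →1  ((x1 ∧ ((x1 ∨ x1) ∧ (F ∧ T))) ∧ (((x0 ∧ x0) ∧ (T ∨ x0)) ∨ (T ∨ (T ∨ T)))) ∨ ¬(((x1 ∨ F) ∨ (x0 ∧ F)) ∧ T)
  →2  ((x1 ∧ (x1 ∧ (F ∧ T))) ∧ (((x0 ∧ x0) ∧ (T ∨ x0)) ∨ (T ∨ (T ∨ T)))) ∨ ¬(((x1 ∨ F) ∨ (x0 ∧ F)) ∧ T)
  →3  ((x1 ∧ (x1 ∧ F)) ∧ (((x0 ∧ x0) ∧ (T ∨ x0)) ∨ (T ∨ (T ∨ T)))) ∨ ¬(((x1 ∨ F) ∨ (x0 ∧ F)) ∧ T)
  →4  ((x1 ∧ F) ∧ (((x0 ∧ x0) ∧ (T ∨ x0)) ∨ (T ∨ (T ∨ T)))) ∨ ¬(((x1 ∨ F) ∨ (x0 ∧ F)) ∧ T)
  →5  (F ∧ (((x0 ∧ x0) ∧ (T ∨ x0)) ∨ (T ∨ (T ∨ T)))) ∨ ¬(((x1 ∨ F) ∨ (x0 ∧ F)) ∧ T)
  →6  F ∨ ¬(((x1 ∨ F) ∨ (x0 ∧ F)) ∧ T)
  →7  ¬(((x1 ∨ F) ∨ (x0 ∧ F)) ∧ T)
  →8  ¬((x1 ∨ F) ∨ (x0 ∧ F)) ∨ ¬T
  →9  (¬(x1 ∨ F) ∧ ¬(x0 ∧ F)) ∨ ¬T
  →10  ((¬x1 ∧ ¬F) ∧ ¬(x0 ∧ F)) ∨ ¬T
  →11  ((¬x1 ∧ T) ∧ ¬(x0 ∧ F)) ∨ ¬T
  →12  (¬x1 ∧ ¬(x0 ∧ F)) ∨ ¬T
  →13  (¬x1 ∧ (¬x0 ∨ ¬F)) ∨ ¬T
  →14  (¬x1 ∧ (¬x0 ∨ T)) ∨ ¬T
  →15  (¬x1 ∧ T) ∨ ¬T
  →16  ¬x1 ∨ ¬T
  →17  ¬x1 ∨ F
  →18  ¬x1

Answer: normal form = ¬x1  (in 18 steps)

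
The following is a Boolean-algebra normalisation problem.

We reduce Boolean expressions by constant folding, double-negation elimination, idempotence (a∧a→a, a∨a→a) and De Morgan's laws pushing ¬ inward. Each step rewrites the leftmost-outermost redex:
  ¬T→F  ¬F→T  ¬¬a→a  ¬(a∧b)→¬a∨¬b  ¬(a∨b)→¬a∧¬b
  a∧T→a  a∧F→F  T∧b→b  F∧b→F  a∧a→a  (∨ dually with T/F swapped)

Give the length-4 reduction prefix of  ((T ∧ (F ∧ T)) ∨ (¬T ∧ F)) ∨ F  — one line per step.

  start: ((T ∧ (F ∧ T)) ∨ (¬T ∧ F)) ∨ F
  step 1: (T ∧ (F ∧ T)) ∨ (¬T ∧ F)
  step 2: (F ∧ T) ∨ (¬T ∧ F)
  step 3: F ∨ (¬T ∧ F)
  step 4: ¬T ∧ F

Answer: after 4 steps: ¬T ∧ F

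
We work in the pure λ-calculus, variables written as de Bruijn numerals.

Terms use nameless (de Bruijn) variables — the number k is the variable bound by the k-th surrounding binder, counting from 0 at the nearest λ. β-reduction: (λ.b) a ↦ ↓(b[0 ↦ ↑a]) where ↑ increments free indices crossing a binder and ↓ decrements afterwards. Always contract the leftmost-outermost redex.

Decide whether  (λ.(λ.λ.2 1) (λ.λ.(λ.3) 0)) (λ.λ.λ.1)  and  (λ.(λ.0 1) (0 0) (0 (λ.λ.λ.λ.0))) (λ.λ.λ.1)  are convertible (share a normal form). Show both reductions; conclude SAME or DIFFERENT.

Term A:
  start: (λ.(λ.λ.2 1) (λ.λ.(λ.3) 0)) (λ.λ.λ.1)
  [1] (λ.λ.(λ.λ.λ.1) 1) (λ.λ.(λ.λ.λ.λ.1) 0)
  [2] λ.(λ.λ.λ.1) (λ.λ.(λ.λ.λ.λ.1) 0)
  [3] λ.λ.λ.1

Term B:
  start: (λ.(λ.0 1) (0 0) (0 (λ.λ.λ.λ.0))) (λ.λ.λ.1)
  [1] (λ.0 (λ.λ.λ.1)) ((λ.λ.λ.1) (λ.λ.λ.1)) ((λ.λ.λ.1) (λ.λ.λ.λ.0))
  [2] (λ.λ.λ.1) (λ.λ.λ.1) (λ.λ.λ.1) ((λ.λ.λ.1) (λ.λ.λ.λ.0))
  [3] (λ.λ.1) (λ.λ.λ.1) ((λ.λ.λ.1) (λ.λ.λ.λ.0))
  [4] (λ.λ.λ.λ.1) ((λ.λ.λ.1) (λ.λ.λ.λ.0))
  [5] λ.λ.λ.1

Answer: SAME — A ⇓ λ.λ.λ.1, B ⇓ λ.λ.λ.1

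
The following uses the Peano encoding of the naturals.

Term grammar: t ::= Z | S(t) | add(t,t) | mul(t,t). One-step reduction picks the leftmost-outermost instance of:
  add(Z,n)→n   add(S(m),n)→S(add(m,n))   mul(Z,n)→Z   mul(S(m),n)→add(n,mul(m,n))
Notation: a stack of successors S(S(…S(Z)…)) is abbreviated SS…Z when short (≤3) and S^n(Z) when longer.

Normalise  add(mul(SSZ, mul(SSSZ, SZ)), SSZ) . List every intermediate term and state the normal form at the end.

  start: add(mul(SSZ, mul(SSSZ, SZ)), SSZ)
  [1] add(add(mul(SSSZ, SZ), mul(SZ, mul(SSSZ, SZ))), SSZ)
  [2] add(add(add(SZ, mul(SSZ, SZ)), mul(SZ, mul(SSSZ, SZ))), SSZ)
  [3] add(add(S(add(Z, mul(SSZ, SZ))), mul(SZ, mul(SSSZ, SZ))), SSZ)
  [4] add(S(add(add(Z, mul(SSZ, SZ)), mul(SZ, mul(SSSZ, SZ)))), SSZ)
  [5] S(add(add(add(Z, mul(SSZ, SZ)), mul(SZ, mul(SSSZ, SZ))), SSZ))
  [6] S(add(add(mul(SSZ, SZ), mul(SZ, mul(SSSZ, SZ))), SSZ))
  [7] S(add(add(add(SZ, mul(SZ, SZ)), mul(SZ, mul(SSSZ, SZ))), SSZ))
  [8] S(add(add(S(add(Z, mul(SZ, SZ))), mul(SZ, mul(SSSZ, SZ))), SSZ))
  [9] S(add(S(add(add(Z, mul(SZ, SZ)), mul(SZ, mul(SSSZ, SZ)))), SSZ))
  [10] S(S(add(add(add(Z, mul(SZ, SZ)), mul(SZ, mul(SSSZ, SZ))), SSZ)))
  [11] S(S(add(add(mul(SZ, SZ), mul(SZ, mul(SSSZ, SZ))), SSZ)))
  [12] S(S(add(add(add(SZ, mul(Z, SZ)), mul(SZ, mul(SSSZ, SZ))), SSZ)))
  [13] S(S(add(add(S(add(Z, mul(Z, SZ))), mul(SZ, mul(SSSZ, SZ))), SSZ)))
  [14] S(S(add(S(add(add(Z, mul(Z, SZ)), mul(SZ, mul(SSSZ, SZ)))), SSZ)))
  [15] S(S(S(add(add(add(Z, mul(Z, SZ)), mul(SZ, mul(SSSZ, SZ))), SSZ))))
  [16] S(S(S(add(add(mul(Z, SZ), mul(SZ, mul(SSSZ, SZ))), SSZ))))
  [17] S(S(S(add(add(Z, mul(SZ, mul(SSSZ, SZ))), SSZ))))
  [18] S(S(S(add(mul(SZ, mul(SSSZ, SZ)), SSZ))))
  [19] S(S(S(add(add(mul(SSSZ, SZ), mul(Z, mul(SSSZ, SZ))), SSZ))))
  [20] S(S(S(add(add(add(SZ, mul(SSZ, SZ)), mul(Z, mul(SSSZ, SZ))), SSZ))))
  [21] S(S(S(add(add(S(add(Z, mul(SSZ, SZ))), mul(Z, mul(SSSZ, SZ))), SSZ))))
  [22] S(S(S(add(S(add(add(Z, mul(SSZ, SZ)), mul(Z, mul(SSSZ, SZ)))), SSZ))))
  [23] S(S(S(S(add(add(add(Z, mul(SSZ, SZ)), mul(Z, mul(SSSZ, SZ))), SSZ)))))
  [24] S(S(S(S(add(add(mul(SSZ, SZ), mul(Z, mul(SSSZ, SZ))), SSZ)))))
  [25] S(S(S(S(add(add(add(SZ, mul(SZ, SZ)), mul(Z, mul(SSSZ, SZ))), SSZ)))))
  [26] S(S(S(S(add(add(S(add(Z, mul(SZ, SZ))), mul(Z, mul(SSSZ, SZ))), SSZ)))))
  [27] S(S(S(S(add(S(add(add(Z, mul(SZ, SZ)), mul(Z, mul(SSSZ, SZ)))), SSZ)))))
  [28] S(S(S(S(S(add(add(add(Z, mul(SZ, SZ)), mul(Z, mul(SSSZ, SZ))), SSZ))))))
  [29] S(S(S(S(S(add(add(mul(SZ, SZ), mul(Z, mul(SSSZ, SZ))), SSZ))))))
  [30] S(S(S(S(S(add(add(add(SZ, mul(Z, SZ)), mul(Z, mul(SSSZ, SZ))), SSZ))))))
  [31] S(S(S(S(S(add(add(S(add(Z, mul(Z, SZ))), mul(Z, mul(SSSZ, SZ))), SSZ))))))
  [32] S(S(S(S(S(add(S(add(add(Z, mul(Z, SZ)), mul(Z, mul(SSSZ, SZ)))), SSZ))))))
  [33] S(S(S(S(S(S(add(add(add(Z, mul(Z, SZ)), mul(Z, mul(SSSZ, SZ))), SSZ)))))))
  [34] S(S(S(S(S(S(add(add(mul(Z, SZ), mul(Z, mul(SSSZ, SZ))), SSZ)))))))
  [35] S(S(S(S(S(S(add(add(Z, mul(Z, mul(SSSZ, SZ))), SSZ)))))))
  [36] S(S(S(S(S(S(add(mul(Z, mul(SSSZ, SZ)), SSZ)))))))
  [37] S(S(S(S(S(S(add(Z, SSZ)))))))
  [38] S^8(Z)

Answer: normal form = S^8(Z)  (in 38 steps)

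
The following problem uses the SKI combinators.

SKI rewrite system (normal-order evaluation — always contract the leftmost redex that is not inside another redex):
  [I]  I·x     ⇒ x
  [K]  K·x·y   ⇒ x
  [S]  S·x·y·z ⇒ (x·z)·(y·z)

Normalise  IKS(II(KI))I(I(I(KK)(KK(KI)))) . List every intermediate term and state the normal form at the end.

Answer: normal form = SIK  (in 5 steps)

Reduction:
  start: IKS(II(KI))I(I(I(KK)(KK(KI))))
  [1] KS(II(KI))I(I(I(KK)(KK(KI))))
  [2] SI(I(I(KK)(KK(KI))))
  [3] SI(I(KK)(KK(KI)))
  [4] SI(KK(KK(KI)))
  [5] SIK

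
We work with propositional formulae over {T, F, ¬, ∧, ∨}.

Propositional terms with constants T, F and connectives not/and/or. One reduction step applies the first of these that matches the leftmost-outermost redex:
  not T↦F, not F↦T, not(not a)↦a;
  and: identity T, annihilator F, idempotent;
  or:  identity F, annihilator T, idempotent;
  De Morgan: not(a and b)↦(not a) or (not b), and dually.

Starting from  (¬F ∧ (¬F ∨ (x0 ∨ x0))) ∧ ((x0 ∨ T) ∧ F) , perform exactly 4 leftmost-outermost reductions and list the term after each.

  start: (¬F ∧ (¬F ∨ (x0 ∨ x0))) ∧ ((x0 ∨ T) ∧ F)
  [1] (T ∧ (¬F ∨ (x0 ∨ x0))) ∧ ((x0 ∨ T) ∧ F)
  [2] (¬F ∨ (x0 ∨ x0)) ∧ ((x0 ∨ T) ∧ F)
  [3] (T ∨ (x0 ∨ x0)) ∧ ((x0 ∨ T) ∧ F)
  [4] T ∧ ((x0 ∨ T) ∧ F)

Answer: after 4 steps: T ∧ ((x0 ∨ T) ∧ F)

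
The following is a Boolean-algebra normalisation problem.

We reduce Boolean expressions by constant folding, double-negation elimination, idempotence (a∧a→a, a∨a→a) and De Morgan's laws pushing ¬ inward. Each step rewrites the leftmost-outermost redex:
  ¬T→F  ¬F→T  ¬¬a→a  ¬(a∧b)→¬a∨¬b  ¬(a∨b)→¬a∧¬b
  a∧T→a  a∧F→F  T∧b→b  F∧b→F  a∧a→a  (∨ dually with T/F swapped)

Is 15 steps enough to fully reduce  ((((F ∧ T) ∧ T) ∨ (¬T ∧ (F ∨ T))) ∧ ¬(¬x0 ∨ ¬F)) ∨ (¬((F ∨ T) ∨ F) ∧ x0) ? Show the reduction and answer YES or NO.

Answer: YES — reaches normal form F in 14 ≤ 15 steps

Derivation:
  start: ((((F ∧ T) ∧ T) ∨ (¬T ∧ (F ∨ T))) ∧ ¬(¬x0 ∨ ¬F)) ∨ (¬((F ∨ T) ∨ F) ∧ x0)
  [1] (((F ∧ T) ∨ (¬T ∧ (F ∨ T))) ∧ ¬(¬x0 ∨ ¬F)) ∨ (¬((F ∨ T) ∨ F) ∧ x0)
  [2] ((F ∨ (¬T ∧ (F ∨ T))) ∧ ¬(¬x0 ∨ ¬F)) ∨ (¬((F ∨ T) ∨ F) ∧ x0)
  [3] ((¬T ∧ (F ∨ T)) ∧ ¬(¬x0 ∨ ¬F)) ∨ (¬((F ∨ T) ∨ F) ∧ x0)
  [4] ((F ∧ (F ∨ T)) ∧ ¬(¬x0 ∨ ¬F)) ∨ (¬((F ∨ T) ∨ F) ∧ x0)
  [5] (F ∧ ¬(¬x0 ∨ ¬F)) ∨ (¬((F ∨ T) ∨ F) ∧ x0)
  [6] F ∨ (¬((F ∨ T) ∨ F) ∧ x0)
  [7] ¬((F ∨ T) ∨ F) ∧ x0
  [8] (¬(F ∨ T) ∧ ¬F) ∧ x0
  [9] ((¬F ∧ ¬T) ∧ ¬F) ∧ x0
  [10] ((T ∧ ¬T) ∧ ¬F) ∧ x0
  [11] (¬T ∧ ¬F) ∧ x0
  [12] (F ∧ ¬F) ∧ x0
  [13] F ∧ x0
  [14] F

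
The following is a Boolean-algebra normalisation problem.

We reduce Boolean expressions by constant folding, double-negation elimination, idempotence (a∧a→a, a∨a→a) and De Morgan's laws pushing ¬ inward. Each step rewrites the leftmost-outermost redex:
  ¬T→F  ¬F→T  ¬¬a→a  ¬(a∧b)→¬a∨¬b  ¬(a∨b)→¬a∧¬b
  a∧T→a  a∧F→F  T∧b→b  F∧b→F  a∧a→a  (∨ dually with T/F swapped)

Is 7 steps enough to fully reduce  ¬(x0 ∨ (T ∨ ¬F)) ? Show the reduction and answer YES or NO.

  start: ¬(x0 ∨ (T ∨ ¬F))
  [1] ¬x0 ∧ ¬(T ∨ ¬F)
  [2] ¬x0 ∧ (¬T ∧ ¬¬F)
  [3] ¬x0 ∧ (F ∧ ¬¬F)
  [4] ¬x0 ∧ F
  [5] F

Answer: YES — reaches normal form F in 5 ≤ 7 steps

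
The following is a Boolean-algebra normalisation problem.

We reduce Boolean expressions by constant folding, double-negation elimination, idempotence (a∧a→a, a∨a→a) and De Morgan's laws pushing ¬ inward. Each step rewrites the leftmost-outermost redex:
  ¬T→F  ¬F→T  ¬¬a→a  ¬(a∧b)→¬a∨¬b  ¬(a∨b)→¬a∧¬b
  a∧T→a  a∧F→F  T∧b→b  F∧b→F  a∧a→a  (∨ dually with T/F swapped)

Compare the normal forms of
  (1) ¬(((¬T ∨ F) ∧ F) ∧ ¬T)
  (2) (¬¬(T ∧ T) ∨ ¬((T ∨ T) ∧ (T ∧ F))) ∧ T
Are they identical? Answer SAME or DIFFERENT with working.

Answer: SAME — A ⇓ T, B ⇓ T

Working:
Term A:
  start: ¬(((¬T ∨ F) ∧ F) ∧ ¬T)
  step 1: ¬((¬T ∨ F) ∧ F) ∨ ¬¬T
  step 2: (¬(¬T ∨ F) ∨ ¬F) ∨ ¬¬T
  step 3: ((¬¬T ∧ ¬F) ∨ ¬F) ∨ ¬¬T
  step 4: ((T ∧ ¬F) ∨ ¬F) ∨ ¬¬T
  step 5: (¬F ∨ ¬F) ∨ ¬¬T
  step 6: ¬F ∨ ¬¬T
  step 7: T ∨ ¬¬T
  step 8: T

Term B:
  start: (¬¬(T ∧ T) ∨ ¬((T ∨ T) ∧ (T ∧ F))) ∧ T
  step 1: ¬¬(T ∧ T) ∨ ¬((T ∨ T) ∧ (T ∧ F))
  step 2: (T ∧ T) ∨ ¬((T ∨ T) ∧ (T ∧ F))
  step 3: T ∨ ¬((T ∨ T) ∧ (T ∧ F))
  step 4: T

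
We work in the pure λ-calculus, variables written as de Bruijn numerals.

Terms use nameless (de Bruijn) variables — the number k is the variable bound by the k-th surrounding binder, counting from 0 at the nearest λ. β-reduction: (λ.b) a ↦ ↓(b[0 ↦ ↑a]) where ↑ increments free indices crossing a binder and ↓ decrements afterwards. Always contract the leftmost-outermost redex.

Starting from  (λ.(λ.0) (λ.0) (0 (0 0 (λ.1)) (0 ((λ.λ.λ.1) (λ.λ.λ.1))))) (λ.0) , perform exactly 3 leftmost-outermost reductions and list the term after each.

  start: (λ.(λ.0) (λ.0) (0 (0 0 (λ.1)) (0 ((λ.λ.λ.1) (λ.λ.λ.1))))) (λ.0)
  →1  (λ.0) (λ.0) ((λ.0) ((λ.0) (λ.0) (λ.λ.0)) ((λ.0) ((λ.λ.λ.1) (λ.λ.λ.1))))
  →2  (λ.0) ((λ.0) ((λ.0) (λ.0) (λ.λ.0)) ((λ.0) ((λ.λ.λ.1) (λ.λ.λ.1))))
  →3  (λ.0) ((λ.0) (λ.0) (λ.λ.0)) ((λ.0) ((λ.λ.λ.1) (λ.λ.λ.1)))

Answer: after 3 steps: (λ.0) ((λ.0) (λ.0) (λ.λ.0)) ((λ.0) ((λ.λ.λ.1) (λ.λ.λ.1)))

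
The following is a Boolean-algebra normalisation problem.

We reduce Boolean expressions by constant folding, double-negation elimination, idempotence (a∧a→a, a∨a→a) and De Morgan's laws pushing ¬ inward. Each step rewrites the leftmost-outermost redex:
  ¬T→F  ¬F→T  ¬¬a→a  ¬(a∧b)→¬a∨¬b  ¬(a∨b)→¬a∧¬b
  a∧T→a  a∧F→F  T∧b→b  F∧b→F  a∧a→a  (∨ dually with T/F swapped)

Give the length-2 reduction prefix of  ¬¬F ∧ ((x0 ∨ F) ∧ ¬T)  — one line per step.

  start: ¬¬F ∧ ((x0 ∨ F) ∧ ¬T)
  [1] F ∧ ((x0 ∨ F) ∧ ¬T)
  [2] F

Answer: after 2 steps: F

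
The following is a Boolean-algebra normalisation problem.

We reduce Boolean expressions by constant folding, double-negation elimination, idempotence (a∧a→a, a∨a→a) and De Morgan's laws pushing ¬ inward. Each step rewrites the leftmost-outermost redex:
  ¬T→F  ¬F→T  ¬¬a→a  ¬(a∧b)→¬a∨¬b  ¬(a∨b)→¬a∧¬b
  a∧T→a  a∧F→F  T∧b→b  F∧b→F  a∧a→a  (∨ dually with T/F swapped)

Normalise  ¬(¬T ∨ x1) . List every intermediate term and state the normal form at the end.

  start: ¬(¬T ∨ x1)
  [1] ¬¬T ∧ ¬x1
  [2] T ∧ ¬x1
  [3] ¬x1

Answer: normal form = ¬x1  (in 3 steps)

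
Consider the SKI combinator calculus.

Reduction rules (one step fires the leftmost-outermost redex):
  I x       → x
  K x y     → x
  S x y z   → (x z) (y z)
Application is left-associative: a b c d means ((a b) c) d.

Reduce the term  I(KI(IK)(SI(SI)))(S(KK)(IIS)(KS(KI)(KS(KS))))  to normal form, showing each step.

Answer: normal form = S(SS)  (in 12 steps)

Working:
  start: I(KI(IK)(SI(SI)))(S(KK)(IIS)(KS(KI)(KS(KS))))
  step 1: KI(IK)(SI(SI))(S(KK)(IIS)(KS(KI)(KS(KS))))
  step 2: I(SI(SI))(S(KK)(IIS)(KS(KI)(KS(KS))))
  step 3: SI(SI)(S(KK)(IIS)(KS(KI)(KS(KS))))
  step 4: I(S(KK)(IIS)(KS(KI)(KS(KS))))(SI(S(KK)(IIS)(KS(KI)(KS(KS)))))
  step 5: S(KK)(IIS)(KS(KI)(KS(KS)))(SI(S(KK)(IIS)(KS(KI)(KS(KS)))))
  step 6: KK(KS(KI)(KS(KS)))(IIS(KS(KI)(KS(KS))))(SI(S(KK)(IIS)(KS(KI)(KS(KS)))))
  step 7: K(IIS(KS(KI)(KS(KS))))(SI(S(KK)(IIS)(KS(KI)(KS(KS)))))
  step 8: IIS(KS(KI)(KS(KS)))
  step 9: IS(KS(KI)(KS(KS)))
  step 10: S(KS(KI)(KS(KS)))
  step 11: S(S(KS(KS)))
  step 12: S(SS)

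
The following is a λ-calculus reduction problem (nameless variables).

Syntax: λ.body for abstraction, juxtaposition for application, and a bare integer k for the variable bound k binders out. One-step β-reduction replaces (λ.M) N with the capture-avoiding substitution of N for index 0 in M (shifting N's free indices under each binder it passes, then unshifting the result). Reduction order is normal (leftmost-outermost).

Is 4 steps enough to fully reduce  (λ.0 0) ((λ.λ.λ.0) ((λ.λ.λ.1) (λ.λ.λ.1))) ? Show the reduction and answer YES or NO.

  start: (λ.0 0) ((λ.λ.λ.0) ((λ.λ.λ.1) (λ.λ.λ.1)))
  step 1: (λ.λ.λ.0) ((λ.λ.λ.1) (λ.λ.λ.1)) ((λ.λ.λ.0) ((λ.λ.λ.1) (λ.λ.λ.1)))
  step 2: (λ.λ.0) ((λ.λ.λ.0) ((λ.λ.λ.1) (λ.λ.λ.1)))
  step 3: λ.0

Answer: YES — reaches normal form λ.0 in 3 ≤ 4 steps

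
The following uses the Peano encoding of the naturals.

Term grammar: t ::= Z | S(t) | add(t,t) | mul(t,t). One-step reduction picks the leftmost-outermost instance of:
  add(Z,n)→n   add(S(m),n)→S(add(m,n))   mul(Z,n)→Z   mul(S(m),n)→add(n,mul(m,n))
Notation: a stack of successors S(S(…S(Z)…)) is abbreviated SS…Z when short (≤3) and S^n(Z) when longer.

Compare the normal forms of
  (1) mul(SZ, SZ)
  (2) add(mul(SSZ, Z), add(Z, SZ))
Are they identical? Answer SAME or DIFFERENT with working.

Term A:
  start: mul(SZ, SZ)
  →1  add(SZ, mul(Z, SZ))
  →2  S(add(Z, mul(Z, SZ)))
  →3  S(mul(Z, SZ))
  →4  SZ

Term B:
  start: add(mul(SSZ, Z), add(Z, SZ))
  →1  add(add(Z, mul(SZ, Z)), add(Z, SZ))
  →2  add(mul(SZ, Z), add(Z, SZ))
  →3  add(add(Z, mul(Z, Z)), add(Z, SZ))
  →4  add(mul(Z, Z), add(Z, SZ))
  →5  add(Z, add(Z, SZ))
  →6  add(Z, SZ)
  →7  SZ

Answer: SAME — A ⇓ SZ, B ⇓ SZ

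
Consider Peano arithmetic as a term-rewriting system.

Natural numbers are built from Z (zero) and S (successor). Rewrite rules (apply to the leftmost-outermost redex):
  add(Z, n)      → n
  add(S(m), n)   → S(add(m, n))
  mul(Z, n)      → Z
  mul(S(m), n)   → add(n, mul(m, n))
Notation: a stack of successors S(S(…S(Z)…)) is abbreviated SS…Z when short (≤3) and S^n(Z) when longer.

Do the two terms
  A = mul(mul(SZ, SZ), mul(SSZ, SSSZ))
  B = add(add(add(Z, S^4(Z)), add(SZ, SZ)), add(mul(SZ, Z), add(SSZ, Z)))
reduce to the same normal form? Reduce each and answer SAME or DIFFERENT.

Term A:
  start: mul(mul(SZ, SZ), mul(SSZ, SSSZ))
  step 1: mul(add(SZ, mul(Z, SZ)), mul(SSZ, SSSZ))
  step 2: mul(S(add(Z, mul(Z, SZ))), mul(SSZ, SSSZ))
  step 3: add(mul(SSZ, SSSZ), mul(add(Z, mul(Z, SZ)), mul(SSZ, SSSZ)))
  step 4: add(add(SSSZ, mul(SZ, SSSZ)), mul(add(Z, mul(Z, SZ)), mul(SSZ, SSSZ)))
  step 5: add(S(add(SSZ, mul(SZ, SSSZ))), mul(add(Z, mul(Z, SZ)), mul(SSZ, SSSZ)))
  step 6: S(add(add(SSZ, mul(SZ, SSSZ)), mul(add(Z, mul(Z, SZ)), mul(SSZ, SSSZ))))
  step 7: S(add(S(add(SZ, mul(SZ, SSSZ))), mul(add(Z, mul(Z, SZ)), mul(SSZ, SSSZ))))
  step 8: S(S(add(add(SZ, mul(SZ, SSSZ)), mul(add(Z, mul(Z, SZ)), mul(SSZ, SSSZ)))))
  step 9: S(S(add(S(add(Z, mul(SZ, SSSZ))), mul(add(Z, mul(Z, SZ)), mul(SSZ, SSSZ)))))
  step 10: S(S(S(add(add(Z, mul(SZ, SSSZ)), mul(add(Z, mul(Z, SZ)), mul(SSZ, SSSZ))))))
  step 11: S(S(S(add(mul(SZ, SSSZ), mul(add(Z, mul(Z, SZ)), mul(SSZ, SSSZ))))))
  step 12: S(S(S(add(add(SSSZ, mul(Z, SSSZ)), mul(add(Z, mul(Z, SZ)), mul(SSZ, SSSZ))))))
  step 13: S(S(S(add(S(add(SSZ, mul(Z, SSSZ))), mul(add(Z, mul(Z, SZ)), mul(SSZ, SSSZ))))))
  step 14: S(S(S(S(add(add(SSZ, mul(Z, SSSZ)), mul(add(Z, mul(Z, SZ)), mul(SSZ, SSSZ)))))))
  step 15: S(S(S(S(add(S(add(SZ, mul(Z, SSSZ))), mul(add(Z, mul(Z, SZ)), mul(SSZ, SSSZ)))))))
  step 16: S(S(S(S(S(add(add(SZ, mul(Z, SSSZ)), mul(add(Z, mul(Z, SZ)), mul(SSZ, SSSZ))))))))
  step 17: S(S(S(S(S(add(S(add(Z, mul(Z, SSSZ))), mul(add(Z, mul(Z, SZ)), mul(SSZ, SSSZ))))))))
  step 18: S(S(S(S(S(S(add(add(Z, mul(Z, SSSZ)), mul(add(Z, mul(Z, SZ)), mul(SSZ, SSSZ)))))))))
  step 19: S(S(S(S(S(S(add(mul(Z, SSSZ), mul(add(Z, mul(Z, SZ)), mul(SSZ, SSSZ)))))))))
  step 20: S(S(S(S(S(S(add(Z, mul(add(Z, mul(Z, SZ)), mul(SSZ, SSSZ)))))))))
  step 21: S(S(S(S(S(S(mul(add(Z, mul(Z, SZ)), mul(SSZ, SSSZ))))))))
  step 22: S(S(S(S(S(S(mul(mul(Z, SZ), mul(SSZ, SSSZ))))))))
  step 23: S(S(S(S(S(S(mul(Z, mul(SSZ, SSSZ))))))))
  step 24: S^6(Z)

Term B:
  start: add(add(add(Z, S^4(Z)), add(SZ, SZ)), add(mul(SZ, Z), add(SSZ, Z)))
  step 1: add(add(S^4(Z), add(SZ, SZ)), add(mul(SZ, Z), add(SSZ, Z)))
  step 2: add(S(add(SSSZ, add(SZ, SZ))), add(mul(SZ, Z), add(SSZ, Z)))
  step 3: S(add(add(SSSZ, add(SZ, SZ)), add(mul(SZ, Z), add(SSZ, Z))))
  step 4: S(add(S(add(SSZ, add(SZ, SZ))), add(mul(SZ, Z), add(SSZ, Z))))
  step 5: S(S(add(add(SSZ, add(SZ, SZ)), add(mul(SZ, Z), add(SSZ, Z)))))
  step 6: S(S(add(S(add(SZ, add(SZ, SZ))), add(mul(SZ, Z), add(SSZ, Z)))))
  step 7: S(S(S(add(add(SZ, add(SZ, SZ)), add(mul(SZ, Z), add(SSZ, Z))))))
  step 8: S(S(S(add(S(add(Z, add(SZ, SZ))), add(mul(SZ, Z), add(SSZ, Z))))))
  step 9: S(S(S(S(add(add(Z, add(SZ, SZ)), add(mul(SZ, Z), add(SSZ, Z)))))))
  step 10: S(S(S(S(add(add(SZ, SZ), add(mul(SZ, Z), add(SSZ, Z)))))))
  step 11: S(S(S(S(add(S(add(Z, SZ)), add(mul(SZ, Z), add(SSZ, Z)))))))
  step 12: S(S(S(S(S(add(add(Z, SZ), add(mul(SZ, Z), add(SSZ, Z))))))))
  step 13: S(S(S(S(S(add(SZ, add(mul(SZ, Z), add(SSZ, Z))))))))
  step 14: S(S(S(S(S(S(add(Z, add(mul(SZ, Z), add(SSZ, Z)))))))))
  step 15: S(S(S(S(S(S(add(mul(SZ, Z), add(SSZ, Z))))))))
  step 16: S(S(S(S(S(S(add(add(Z, mul(Z, Z)), add(SSZ, Z))))))))
  step 17: S(S(S(S(S(S(add(mul(Z, Z), add(SSZ, Z))))))))
  step 18: S(S(S(S(S(S(add(Z, add(SSZ, Z))))))))
  step 19: S(S(S(S(S(S(add(SSZ, Z)))))))
  step 20: S(S(S(S(S(S(S(add(SZ, Z))))))))
  step 21: S(S(S(S(S(S(S(S(add(Z, Z)))))))))
  step 22: S^8(Z)

Answer: DIFFERENT — A ⇓ S^6(Z), B ⇓ S^8(Z)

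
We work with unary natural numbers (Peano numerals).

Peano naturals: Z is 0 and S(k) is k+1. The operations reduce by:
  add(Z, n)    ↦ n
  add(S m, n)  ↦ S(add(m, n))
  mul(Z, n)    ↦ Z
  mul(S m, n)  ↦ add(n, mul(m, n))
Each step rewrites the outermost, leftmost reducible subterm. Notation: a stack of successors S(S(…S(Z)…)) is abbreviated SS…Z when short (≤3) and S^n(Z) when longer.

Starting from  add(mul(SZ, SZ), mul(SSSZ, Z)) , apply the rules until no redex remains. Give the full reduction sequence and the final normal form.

Answer: normal form = SZ  (in 13 steps)

Derivation:
  start: add(mul(SZ, SZ), mul(SSSZ, Z))
  step 1: add(add(SZ, mul(Z, SZ)), mul(SSSZ, Z))
  step 2: add(S(add(Z, mul(Z, SZ))), mul(SSSZ, Z))
  step 3: S(add(add(Z, mul(Z, SZ)), mul(SSSZ, Z)))
  step 4: S(add(mul(Z, SZ), mul(SSSZ, Z)))
  step 5: S(add(Z, mul(SSSZ, Z)))
  step 6: S(mul(SSSZ, Z))
  step 7: S(add(Z, mul(SSZ, Z)))
  step 8: S(mul(SSZ, Z))
  step 9: S(add(Z, mul(SZ, Z)))
  step 10: S(mul(SZ, Z))
  step 11: S(add(Z, mul(Z, Z)))
  step 12: S(mul(Z, Z))
  step 13: SZ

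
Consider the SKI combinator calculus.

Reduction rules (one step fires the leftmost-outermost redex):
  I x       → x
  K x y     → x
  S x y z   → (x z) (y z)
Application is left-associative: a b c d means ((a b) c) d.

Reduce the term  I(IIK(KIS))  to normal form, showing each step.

  start: I(IIK(KIS))
  step 1: IIK(KIS)
  step 2: IK(KIS)
  step 3: K(KIS)
  step 4: KI

Answer: normal form = KI  (in 4 steps)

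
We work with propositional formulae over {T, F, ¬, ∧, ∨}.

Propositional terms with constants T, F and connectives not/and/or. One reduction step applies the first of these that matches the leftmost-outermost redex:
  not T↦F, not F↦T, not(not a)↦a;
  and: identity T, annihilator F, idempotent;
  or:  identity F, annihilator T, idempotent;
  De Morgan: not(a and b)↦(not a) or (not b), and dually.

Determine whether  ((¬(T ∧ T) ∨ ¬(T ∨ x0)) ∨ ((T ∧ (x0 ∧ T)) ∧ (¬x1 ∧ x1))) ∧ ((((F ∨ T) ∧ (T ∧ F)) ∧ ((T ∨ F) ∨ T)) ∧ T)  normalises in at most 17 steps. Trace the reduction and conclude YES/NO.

Answer: YES — reaches normal form F in 16 ≤ 17 steps

Working:
  start: ((¬(T ∧ T) ∨ ¬(T ∨ x0)) ∨ ((T ∧ (x0 ∧ T)) ∧ (¬x1 ∧ x1))) ∧ ((((F ∨ T) ∧ (T ∧ F)) ∧ ((T ∨ F) ∨ T)) ∧ T)
  step 1: (((¬T ∨ ¬T) ∨ ¬(T ∨ x0)) ∨ ((T ∧ (x0 ∧ T)) ∧ (¬x1 ∧ x1))) ∧ ((((F ∨ T) ∧ (T ∧ F)) ∧ ((T ∨ F) ∨ T)) ∧ T)
  step 2: ((¬T ∨ ¬(T ∨ x0)) ∨ ((T ∧ (x0 ∧ T)) ∧ (¬x1 ∧ x1))) ∧ ((((F ∨ T) ∧ (T ∧ F)) ∧ ((T ∨ F) ∨ T)) ∧ T)
  step 3: ((F ∨ ¬(T ∨ x0)) ∨ ((T ∧ (x0 ∧ T)) ∧ (¬x1 ∧ x1))) ∧ ((((F ∨ T) ∧ (T ∧ F)) ∧ ((T ∨ F) ∨ T)) ∧ T)
  step 4: (¬(T ∨ x0) ∨ ((T ∧ (x0 ∧ T)) ∧ (¬x1 ∧ x1))) ∧ ((((F ∨ T) ∧ (T ∧ F)) ∧ ((T ∨ F) ∨ T)) ∧ T)
  step 5: ((¬T ∧ ¬x0) ∨ ((T ∧ (x0 ∧ T)) ∧ (¬x1 ∧ x1))) ∧ ((((F ∨ T) ∧ (T ∧ F)) ∧ ((T ∨ F) ∨ T)) ∧ T)
  step 6: ((F ∧ ¬x0) ∨ ((T ∧ (x0 ∧ T)) ∧ (¬x1 ∧ x1))) ∧ ((((F ∨ T) ∧ (T ∧ F)) ∧ ((T ∨ F) ∨ T)) ∧ T)
  step 7: (F ∨ ((T ∧ (x0 ∧ T)) ∧ (¬x1 ∧ x1))) ∧ ((((F ∨ T) ∧ (T ∧ F)) ∧ ((T ∨ F) ∨ T)) ∧ T)
  step 8: ((T ∧ (x0 ∧ T)) ∧ (¬x1 ∧ x1)) ∧ ((((F ∨ T) ∧ (T ∧ F)) ∧ ((T ∨ F) ∨ T)) ∧ T)
  step 9: ((x0 ∧ T) ∧ (¬x1 ∧ x1)) ∧ ((((F ∨ T) ∧ (T ∧ F)) ∧ ((T ∨ F) ∨ T)) ∧ T)
  step 10: (x0 ∧ (¬x1 ∧ x1)) ∧ ((((F ∨ T) ∧ (T ∧ F)) ∧ ((T ∨ F) ∨ T)) ∧ T)
  step 11: (x0 ∧ (¬x1 ∧ x1)) ∧ (((F ∨ T) ∧ (T ∧ F)) ∧ ((T ∨ F) ∨ T))
  step 12: (x0 ∧ (¬x1 ∧ x1)) ∧ ((T ∧ (T ∧ F)) ∧ ((T ∨ F) ∨ T))
  step 13: (x0 ∧ (¬x1 ∧ x1)) ∧ ((T ∧ F) ∧ ((T ∨ F) ∨ T))
  step 14: (x0 ∧ (¬x1 ∧ x1)) ∧ (F ∧ ((T ∨ F) ∨ T))
  step 15: (x0 ∧ (¬x1 ∧ x1)) ∧ F
  step 16: F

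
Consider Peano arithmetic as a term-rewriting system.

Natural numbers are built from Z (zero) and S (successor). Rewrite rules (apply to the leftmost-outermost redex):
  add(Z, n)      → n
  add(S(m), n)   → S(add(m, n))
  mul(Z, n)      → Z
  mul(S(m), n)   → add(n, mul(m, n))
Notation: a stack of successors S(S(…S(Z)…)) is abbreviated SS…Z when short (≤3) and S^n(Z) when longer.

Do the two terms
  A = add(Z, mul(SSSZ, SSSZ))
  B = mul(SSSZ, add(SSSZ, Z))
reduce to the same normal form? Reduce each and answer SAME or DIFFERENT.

Term A:
  start: add(Z, mul(SSSZ, SSSZ))
  step 1: mul(SSSZ, SSSZ)
  step 2: add(SSSZ, mul(SSZ, SSSZ))
  step 3: S(add(SSZ, mul(SSZ, SSSZ)))
  step 4: S(S(add(SZ, mul(SSZ, SSSZ))))
  step 5: S(S(S(add(Z, mul(SSZ, SSSZ)))))
  step 6: S(S(S(mul(SSZ, SSSZ))))
  step 7: S(S(S(add(SSSZ, mul(SZ, SSSZ)))))
  step 8: S(S(S(S(add(SSZ, mul(SZ, SSSZ))))))
  step 9: S(S(S(S(S(add(SZ, mul(SZ, SSSZ)))))))
  step 10: S(S(S(S(S(S(add(Z, mul(SZ, SSSZ))))))))
  step 11: S(S(S(S(S(S(mul(SZ, SSSZ)))))))
  step 12: S(S(S(S(S(S(add(SSSZ, mul(Z, SSSZ))))))))
  step 13: S(S(S(S(S(S(S(add(SSZ, mul(Z, SSSZ)))))))))
  step 14: S(S(S(S(S(S(S(S(add(SZ, mul(Z, SSSZ))))))))))
  step 15: S(S(S(S(S(S(S(S(S(add(Z, mul(Z, SSSZ)))))))))))
  step 16: S(S(S(S(S(S(S(S(S(mul(Z, SSSZ))))))))))
  step 17: S^9(Z)

Term B:
  start: mul(SSSZ, add(SSSZ, Z))
  step 1: add(add(SSSZ, Z), mul(SSZ, add(SSSZ, Z)))
  step 2: add(S(add(SSZ, Z)), mul(SSZ, add(SSSZ, Z)))
  step 3: S(add(add(SSZ, Z), mul(SSZ, add(SSSZ, Z))))
  step 4: S(add(S(add(SZ, Z)), mul(SSZ, add(SSSZ, Z))))
  step 5: S(S(add(add(SZ, Z), mul(SSZ, add(SSSZ, Z)))))
  step 6: S(S(add(S(add(Z, Z)), mul(SSZ, add(SSSZ, Z)))))
  step 7: S(S(S(add(add(Z, Z), mul(SSZ, add(SSSZ, Z))))))
  step 8: S(S(S(add(Z, mul(SSZ, add(SSSZ, Z))))))
  step 9: S(S(S(mul(SSZ, add(SSSZ, Z)))))
  step 10: S(S(S(add(add(SSSZ, Z), mul(SZ, add(SSSZ, Z))))))
  step 11: S(S(S(add(S(add(SSZ, Z)), mul(SZ, add(SSSZ, Z))))))
  step 12: S(S(S(S(add(add(SSZ, Z), mul(SZ, add(SSSZ, Z)))))))
  step 13: S(S(S(S(add(S(add(SZ, Z)), mul(SZ, add(SSSZ, Z)))))))
  step 14: S(S(S(S(S(add(add(SZ, Z), mul(SZ, add(SSSZ, Z))))))))
  step 15: S(S(S(S(S(add(S(add(Z, Z)), mul(SZ, add(SSSZ, Z))))))))
  step 16: S(S(S(S(S(S(add(add(Z, Z), mul(SZ, add(SSSZ, Z)))))))))
  step 17: S(S(S(S(S(S(add(Z, mul(SZ, add(SSSZ, Z)))))))))
  step 18: S(S(S(S(S(S(mul(SZ, add(SSSZ, Z))))))))
  step 19: S(S(S(S(S(S(add(add(SSSZ, Z), mul(Z, add(SSSZ, Z)))))))))
  step 20: S(S(S(S(S(S(add(S(add(SSZ, Z)), mul(Z, add(SSSZ, Z)))))))))
  step 21: S(S(S(S(S(S(S(add(add(SSZ, Z), mul(Z, add(SSSZ, Z))))))))))
  step 22: S(S(S(S(S(S(S(add(S(add(SZ, Z)), mul(Z, add(SSSZ, Z))))))))))
  step 23: S(S(S(S(S(S(S(S(add(add(SZ, Z), mul(Z, add(SSSZ, Z)))))))))))
  step 24: S(S(S(S(S(S(S(S(add(S(add(Z, Z)), mul(Z, add(SSSZ, Z)))))))))))
  step 25: S(S(S(S(S(S(S(S(S(add(add(Z, Z), mul(Z, add(SSSZ, Z))))))))))))
  step 26: S(S(S(S(S(S(S(S(S(add(Z, mul(Z, add(SSSZ, Z))))))))))))
  step 27: S(S(S(S(S(S(S(S(S(mul(Z, add(SSSZ, Z)))))))))))
  step 28: S^9(Z)

Answer: SAME — A ⇓ S^9(Z), B ⇓ S^9(Z)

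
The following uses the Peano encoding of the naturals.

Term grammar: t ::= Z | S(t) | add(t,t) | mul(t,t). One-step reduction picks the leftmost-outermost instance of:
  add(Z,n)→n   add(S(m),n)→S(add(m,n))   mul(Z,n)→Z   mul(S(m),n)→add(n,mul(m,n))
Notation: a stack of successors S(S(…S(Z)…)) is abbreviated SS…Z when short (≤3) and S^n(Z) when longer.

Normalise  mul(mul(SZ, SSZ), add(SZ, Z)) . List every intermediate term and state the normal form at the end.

Answer: normal form = SSZ  (in 16 steps)

Reduction:
  start: mul(mul(SZ, SSZ), add(SZ, Z))
  [1] mul(add(SSZ, mul(Z, SSZ)), add(SZ, Z))
  [2] mul(S(add(SZ, mul(Z, SSZ))), add(SZ, Z))
  [3] add(add(SZ, Z), mul(add(SZ, mul(Z, SSZ)), add(SZ, Z)))
  [4] add(S(add(Z, Z)), mul(add(SZ, mul(Z, SSZ)), add(SZ, Z)))
  [5] S(add(add(Z, Z), mul(add(SZ, mul(Z, SSZ)), add(SZ, Z))))
  [6] S(add(Z, mul(add(SZ, mul(Z, SSZ)), add(SZ, Z))))
  [7] S(mul(add(SZ, mul(Z, SSZ)), add(SZ, Z)))
  [8] S(mul(S(add(Z, mul(Z, SSZ))), add(SZ, Z)))
  [9] S(add(add(SZ, Z), mul(add(Z, mul(Z, SSZ)), add(SZ, Z))))
  [10] S(add(S(add(Z, Z)), mul(add(Z, mul(Z, SSZ)), add(SZ, Z))))
  [11] S(S(add(add(Z, Z), mul(add(Z, mul(Z, SSZ)), add(SZ, Z)))))
  [12] S(S(add(Z, mul(add(Z, mul(Z, SSZ)), add(SZ, Z)))))
  [13] S(S(mul(add(Z, mul(Z, SSZ)), add(SZ, Z))))
  [14] S(S(mul(mul(Z, SSZ), add(SZ, Z))))
  [15] S(S(mul(Z, add(SZ, Z))))
  [16] SSZ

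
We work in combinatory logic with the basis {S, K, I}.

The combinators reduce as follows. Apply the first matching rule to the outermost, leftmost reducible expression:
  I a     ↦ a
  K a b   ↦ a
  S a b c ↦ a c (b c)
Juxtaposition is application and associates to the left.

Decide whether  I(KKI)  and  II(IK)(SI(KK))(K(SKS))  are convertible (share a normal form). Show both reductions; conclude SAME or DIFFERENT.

Term A:
  start: I(KKI)
  step 1: KKI
  step 2: K

Term B:
  start: II(IK)(SI(KK))(K(SKS))
  step 1: I(IK)(SI(KK))(K(SKS))
  step 2: IK(SI(KK))(K(SKS))
  step 3: K(SI(KK))(K(SKS))
  step 4: SI(KK)

Answer: DIFFERENT — A ⇓ K, B ⇓ SI(KK)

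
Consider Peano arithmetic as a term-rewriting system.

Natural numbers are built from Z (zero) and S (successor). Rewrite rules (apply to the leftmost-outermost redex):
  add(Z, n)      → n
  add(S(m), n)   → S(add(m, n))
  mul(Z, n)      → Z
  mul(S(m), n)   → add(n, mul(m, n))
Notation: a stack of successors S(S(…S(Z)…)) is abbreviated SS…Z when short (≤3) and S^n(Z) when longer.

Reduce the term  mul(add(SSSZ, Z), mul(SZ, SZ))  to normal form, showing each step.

Answer: normal form = SSSZ  (in 26 steps)

Derivation:
  start: mul(add(SSSZ, Z), mul(SZ, SZ))
  step 1: mul(S(add(SSZ, Z)), mul(SZ, SZ))
  step 2: add(mul(SZ, SZ), mul(add(SSZ, Z), mul(SZ, SZ)))
  step 3: add(add(SZ, mul(Z, SZ)), mul(add(SSZ, Z), mul(SZ, SZ)))
  step 4: add(S(add(Z, mul(Z, SZ))), mul(add(SSZ, Z), mul(SZ, SZ)))
  step 5: S(add(add(Z, mul(Z, SZ)), mul(add(SSZ, Z), mul(SZ, SZ))))
  step 6: S(add(mul(Z, SZ), mul(add(SSZ, Z), mul(SZ, SZ))))
  step 7: S(add(Z, mul(add(SSZ, Z), mul(SZ, SZ))))
  step 8: S(mul(add(SSZ, Z), mul(SZ, SZ)))
  step 9: S(mul(S(add(SZ, Z)), mul(SZ, SZ)))
  step 10: S(add(mul(SZ, SZ), mul(add(SZ, Z), mul(SZ, SZ))))
  step 11: S(add(add(SZ, mul(Z, SZ)), mul(add(SZ, Z), mul(SZ, SZ))))
  step 12: S(add(S(add(Z, mul(Z, SZ))), mul(add(SZ, Z), mul(SZ, SZ))))
  step 13: S(S(add(add(Z, mul(Z, SZ)), mul(add(SZ, Z), mul(SZ, SZ)))))
  step 14: S(S(add(mul(Z, SZ), mul(add(SZ, Z), mul(SZ, SZ)))))
  step 15: S(S(add(Z, mul(add(SZ, Z), mul(SZ, SZ)))))
  step 16: S(S(mul(add(SZ, Z), mul(SZ, SZ))))
  step 17: S(S(mul(S(add(Z, Z)), mul(SZ, SZ))))
  step 18: S(S(add(mul(SZ, SZ), mul(add(Z, Z), mul(SZ, SZ)))))
  step 19: S(S(add(add(SZ, mul(Z, SZ)), mul(add(Z, Z), mul(SZ, SZ)))))
  step 20: S(S(add(S(add(Z, mul(Z, SZ))), mul(add(Z, Z), mul(SZ, SZ)))))
  step 21: S(S(S(add(add(Z, mul(Z, SZ)), mul(add(Z, Z), mul(SZ, SZ))))))
  step 22: S(S(S(add(mul(Z, SZ), mul(add(Z, Z), mul(SZ, SZ))))))
  step 23: S(S(S(add(Z, mul(add(Z, Z), mul(SZ, SZ))))))
  step 24: S(S(S(mul(add(Z, Z), mul(SZ, SZ)))))
  step 25: S(S(S(mul(Z, mul(SZ, SZ)))))
  step 26: SSSZ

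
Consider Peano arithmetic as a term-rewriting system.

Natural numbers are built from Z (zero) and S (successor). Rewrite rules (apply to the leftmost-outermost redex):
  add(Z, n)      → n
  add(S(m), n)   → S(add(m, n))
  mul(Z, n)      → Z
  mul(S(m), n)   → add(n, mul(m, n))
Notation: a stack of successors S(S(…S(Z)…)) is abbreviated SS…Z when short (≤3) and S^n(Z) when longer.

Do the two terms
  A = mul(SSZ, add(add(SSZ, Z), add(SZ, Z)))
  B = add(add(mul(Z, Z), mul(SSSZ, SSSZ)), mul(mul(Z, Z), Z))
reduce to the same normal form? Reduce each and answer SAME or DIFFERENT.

Term A:
  start: mul(SSZ, add(add(SSZ, Z), add(SZ, Z)))
  [1] add(add(add(SSZ, Z), add(SZ, Z)), mul(SZ, add(add(SSZ, Z), add(SZ, Z))))
  [2] add(add(S(add(SZ, Z)), add(SZ, Z)), mul(SZ, add(add(SSZ, Z), add(SZ, Z))))
  [3] add(S(add(add(SZ, Z), add(SZ, Z))), mul(SZ, add(add(SSZ, Z), add(SZ, Z))))
  [4] S(add(add(add(SZ, Z), add(SZ, Z)), mul(SZ, add(add(SSZ, Z), add(SZ, Z)))))
  [5] S(add(add(S(add(Z, Z)), add(SZ, Z)), mul(SZ, add(add(SSZ, Z), add(SZ, Z)))))
  [6] S(add(S(add(add(Z, Z), add(SZ, Z))), mul(SZ, add(add(SSZ, Z), add(SZ, Z)))))
  [7] S(S(add(add(add(Z, Z), add(SZ, Z)), mul(SZ, add(add(SSZ, Z), add(SZ, Z))))))
  [8] S(S(add(add(Z, add(SZ, Z)), mul(SZ, add(add(SSZ, Z), add(SZ, Z))))))
  [9] S(S(add(add(SZ, Z), mul(SZ, add(add(SSZ, Z), add(SZ, Z))))))
  [10] S(S(add(S(add(Z, Z)), mul(SZ, add(add(SSZ, Z), add(SZ, Z))))))
  [11] S(S(S(add(add(Z, Z), mul(SZ, add(add(SSZ, Z), add(SZ, Z)))))))
  [12] S(S(S(add(Z, mul(SZ, add(add(SSZ, Z), add(SZ, Z)))))))
  [13] S(S(S(mul(SZ, add(add(SSZ, Z), add(SZ, Z))))))
  [14] S(S(S(add(add(add(SSZ, Z), add(SZ, Z)), mul(Z, add(add(SSZ, Z), add(SZ, Z)))))))
  [15] S(S(S(add(add(S(add(SZ, Z)), add(SZ, Z)), mul(Z, add(add(SSZ, Z), add(SZ, Z)))))))
  [16] S(S(S(add(S(add(add(SZ, Z), add(SZ, Z))), mul(Z, add(add(SSZ, Z), add(SZ, Z)))))))
  [17] S(S(S(S(add(add(add(SZ, Z), add(SZ, Z)), mul(Z, add(add(SSZ, Z), add(SZ, Z))))))))
  [18] S(S(S(S(add(add(S(add(Z, Z)), add(SZ, Z)), mul(Z, add(add(SSZ, Z), add(SZ, Z))))))))
  [19] S(S(S(S(add(S(add(add(Z, Z), add(SZ, Z))), mul(Z, add(add(SSZ, Z), add(SZ, Z))))))))
  [20] S(S(S(S(S(add(add(add(Z, Z), add(SZ, Z)), mul(Z, add(add(SSZ, Z), add(SZ, Z)))))))))
  [21] S(S(S(S(S(add(add(Z, add(SZ, Z)), mul(Z, add(add(SSZ, Z), add(SZ, Z)))))))))
  [22] S(S(S(S(S(add(add(SZ, Z), mul(Z, add(add(SSZ, Z), add(SZ, Z)))))))))
  [23] S(S(S(S(S(add(S(add(Z, Z)), mul(Z, add(add(SSZ, Z), add(SZ, Z)))))))))
  [24] S(S(S(S(S(S(add(add(Z, Z), mul(Z, add(add(SSZ, Z), add(SZ, Z))))))))))
  [25] S(S(S(S(S(S(add(Z, mul(Z, add(add(SSZ, Z), add(SZ, Z))))))))))
  [26] S(S(S(S(S(S(mul(Z, add(add(SSZ, Z), add(SZ, Z)))))))))
  [27] S^6(Z)

Term B:
  start: add(add(mul(Z, Z), mul(SSSZ, SSSZ)), mul(mul(Z, Z), Z))
  [1] add(add(Z, mul(SSSZ, SSSZ)), mul(mul(Z, Z), Z))
  [2] add(mul(SSSZ, SSSZ), mul(mul(Z, Z), Z))
  [3] add(add(SSSZ, mul(SSZ, SSSZ)), mul(mul(Z, Z), Z))
  [4] add(S(add(SSZ, mul(SSZ, SSSZ))), mul(mul(Z, Z), Z))
  [5] S(add(add(SSZ, mul(SSZ, SSSZ)), mul(mul(Z, Z), Z)))
  [6] S(add(S(add(SZ, mul(SSZ, SSSZ))), mul(mul(Z, Z), Z)))
  [7] S(S(add(add(SZ, mul(SSZ, SSSZ)), mul(mul(Z, Z), Z))))
  [8] S(S(add(S(add(Z, mul(SSZ, SSSZ))), mul(mul(Z, Z), Z))))
  [9] S(S(S(add(add(Z, mul(SSZ, SSSZ)), mul(mul(Z, Z), Z)))))
  [10] S(S(S(add(mul(SSZ, SSSZ), mul(mul(Z, Z), Z)))))
  [11] S(S(S(add(add(SSSZ, mul(SZ, SSSZ)), mul(mul(Z, Z), Z)))))
  [12] S(S(S(add(S(add(SSZ, mul(SZ, SSSZ))), mul(mul(Z, Z), Z)))))
  [13] S(S(S(S(add(add(SSZ, mul(SZ, SSSZ)), mul(mul(Z, Z), Z))))))
  [14] S(S(S(S(add(S(add(SZ, mul(SZ, SSSZ))), mul(mul(Z, Z), Z))))))
  [15] S(S(S(S(S(add(add(SZ, mul(SZ, SSSZ)), mul(mul(Z, Z), Z)))))))
  [16] S(S(S(S(S(add(S(add(Z, mul(SZ, SSSZ))), mul(mul(Z, Z), Z)))))))
  [17] S(S(S(S(S(S(add(add(Z, mul(SZ, SSSZ)), mul(mul(Z, Z), Z))))))))
  [18] S(S(S(S(S(S(add(mul(SZ, SSSZ), mul(mul(Z, Z), Z))))))))
  [19] S(S(S(S(S(S(add(add(SSSZ, mul(Z, SSSZ)), mul(mul(Z, Z), Z))))))))
  [20] S(S(S(S(S(S(add(S(add(SSZ, mul(Z, SSSZ))), mul(mul(Z, Z), Z))))))))
  [21] S(S(S(S(S(S(S(add(add(SSZ, mul(Z, SSSZ)), mul(mul(Z, Z), Z)))))))))
  [22] S(S(S(S(S(S(S(add(S(add(SZ, mul(Z, SSSZ))), mul(mul(Z, Z), Z)))))))))
  [23] S(S(S(S(S(S(S(S(add(add(SZ, mul(Z, SSSZ)), mul(mul(Z, Z), Z))))))))))
  [24] S(S(S(S(S(S(S(S(add(S(add(Z, mul(Z, SSSZ))), mul(mul(Z, Z), Z))))))))))
  [25] S(S(S(S(S(S(S(S(S(add(add(Z, mul(Z, SSSZ)), mul(mul(Z, Z), Z)))))))))))
  [26] S(S(S(S(S(S(S(S(S(add(mul(Z, SSSZ), mul(mul(Z, Z), Z)))))))))))
  [27] S(S(S(S(S(S(S(S(S(add(Z, mul(mul(Z, Z), Z)))))))))))
  [28] S(S(S(S(S(S(S(S(S(mul(mul(Z, Z), Z))))))))))
  [29] S(S(S(S(S(S(S(S(S(mul(Z, Z))))))))))
  [30] S^9(Z)

Answer: DIFFERENT — A ⇓ S^6(Z), B ⇓ S^9(Z)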